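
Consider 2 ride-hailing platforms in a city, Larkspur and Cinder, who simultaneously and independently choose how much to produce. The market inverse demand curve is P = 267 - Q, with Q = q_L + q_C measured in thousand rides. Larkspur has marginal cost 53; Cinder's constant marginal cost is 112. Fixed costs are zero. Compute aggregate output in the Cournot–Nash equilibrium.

Larkspur's profit: π_L = (267 - Q)q_L - (53q_L). Setting ∂π_L/∂q_L = 0: 214 - 2q_L - (q_C) = 0.
Cinder's first-order condition: 155 - 2q_C - (q_L) = 0.
So q_L = (214 - q_C)/2 and q_C = (155 - q_L)/2.
Solving the pair: q_L = 91, q_C = 32.
Total output Q = 91 + 32 = 123.

123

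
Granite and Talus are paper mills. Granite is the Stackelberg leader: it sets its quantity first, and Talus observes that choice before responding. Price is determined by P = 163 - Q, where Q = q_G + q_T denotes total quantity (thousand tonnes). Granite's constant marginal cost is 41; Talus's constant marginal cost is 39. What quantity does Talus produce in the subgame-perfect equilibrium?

32

Solve by backward induction. Given q_G, the follower Talus maximises π_T = (163 - q_G - q_T)q_T - 39q_T.
Setting the follower's marginal profit to zero, 124 - q_G - 2q_T = 0, i.e. q_T = (124 - q_G)/2.
The leader anticipates this reaction. Substituting into P = 163 - Q gives P = 101 - (1/2)q_G, so π_G = (101 - (1/2)q_G)q_G - 41q_G.
Leader FOC: 60 - q_G = 0, so q_G = 60.
Then q_T = (124 - 60)/2 = 32.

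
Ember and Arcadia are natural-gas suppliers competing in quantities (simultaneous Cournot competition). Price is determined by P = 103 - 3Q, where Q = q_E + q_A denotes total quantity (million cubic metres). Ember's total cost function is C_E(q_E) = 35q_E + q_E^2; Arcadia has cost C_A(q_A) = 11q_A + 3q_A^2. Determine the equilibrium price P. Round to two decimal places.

66.03

Ember's profit: π_E = (103 - 3Q)q_E - (35q_E + q_E²). Setting ∂π_E/∂q_E = 0: 68 - 8q_E - 3(q_A) = 0.
Arcadia's profit: π_A = (103 - 3Q)q_A - (11q_A + 3q_A²). Setting ∂π_A/∂q_A = 0: 92 - 12q_A - 3(q_E) = 0.
So q_E = (68 - 3q_A)/8 and q_A = (92 - 3q_E)/12.
Substituting one into the other gives q_E = 180/29 and q_A = 532/87.
Total output Q = 1072/87, so price P = 103 - 3·(1072/87) = 1915/29.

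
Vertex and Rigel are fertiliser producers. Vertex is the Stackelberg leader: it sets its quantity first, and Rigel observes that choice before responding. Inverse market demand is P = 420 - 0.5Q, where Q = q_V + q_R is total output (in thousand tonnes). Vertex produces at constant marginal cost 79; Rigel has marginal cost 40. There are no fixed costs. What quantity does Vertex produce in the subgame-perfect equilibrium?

Solve by backward induction. Given q_V, the follower Rigel maximises π_R = (420 - (1/2)q_V - (1/2)q_R)q_R - 40q_R.
Setting the follower's marginal profit to zero, 380 - (1/2)q_V - q_R = 0, i.e. q_R = (380 - (1/2)q_V).
Vertex substitutes q_R(q_V) into its own profit: π_V = q_V(420 - (1/2)q_V - (380 - (1/2)q_V)/2) - 79q_V = (230 - (1/4)q_V)q_V - 79q_V.
Maximising: ∂π_V/∂q_V = 151 - (1/2)q_V = 0, giving q_V = 302.
Then q_R = (380 - (1/2)·302) = 229.

302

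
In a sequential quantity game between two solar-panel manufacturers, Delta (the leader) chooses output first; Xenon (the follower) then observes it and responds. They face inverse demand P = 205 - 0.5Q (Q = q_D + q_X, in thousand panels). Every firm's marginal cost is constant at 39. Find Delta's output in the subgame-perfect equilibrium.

Solve by backward induction. Given q_D, the follower Xenon maximises π_X = (205 - (1/2)q_D - (1/2)q_X)q_X - 39q_X.
∂π_X/∂q_X = 166 - (1/2)q_D - q_X = 0 gives the reaction function q_X = (166 - (1/2)q_D).
The leader anticipates this reaction. Substituting into P = 205 - 0.5Q gives P = 122 - (1/4)q_D, so π_D = (122 - (1/4)q_D)q_D - 39q_D.
The leader's first-order condition 83 - (1/2)q_D = 0 yields q_D = 166.
Then q_X = (166 - (1/2)·166) = 83.

166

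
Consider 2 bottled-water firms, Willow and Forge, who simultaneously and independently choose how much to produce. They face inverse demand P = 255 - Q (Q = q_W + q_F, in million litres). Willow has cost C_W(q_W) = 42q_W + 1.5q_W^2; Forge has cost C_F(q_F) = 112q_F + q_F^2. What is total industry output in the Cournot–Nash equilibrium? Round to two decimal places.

Willow's profit: π_W = (255 - Q)q_W - (42q_W + (3/2)q_W²). Setting ∂π_W/∂q_W = 0: 213 - 5q_W - (q_F) = 0.
Forge's profit: π_F = (255 - Q)q_F - (112q_F + q_F²). Setting ∂π_F/∂q_F = 0: 143 - 4q_F - (q_W) = 0.
Best responses: q_W = (213 - q_F)/5, q_F = (143 - q_W)/4.
Substituting one into the other gives q_W = 709/19 and q_F = 502/19.
Total output Q = 709/19 + 502/19 = 1211/19.

63.74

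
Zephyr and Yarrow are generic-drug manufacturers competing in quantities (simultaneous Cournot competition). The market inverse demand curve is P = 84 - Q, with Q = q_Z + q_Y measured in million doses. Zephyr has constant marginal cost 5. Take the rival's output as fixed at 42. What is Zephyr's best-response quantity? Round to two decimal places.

With the rival's output fixed at 42, Zephyr's profit is π_Z = (84 - 42 - q_Z)q_Z - (5q_Z) = (42 - q_Z)q_Z - (5q_Z).
∂π_Z/∂q_Z = 37 - 2q_Z = 0, so q_Z = 37/2.

18.50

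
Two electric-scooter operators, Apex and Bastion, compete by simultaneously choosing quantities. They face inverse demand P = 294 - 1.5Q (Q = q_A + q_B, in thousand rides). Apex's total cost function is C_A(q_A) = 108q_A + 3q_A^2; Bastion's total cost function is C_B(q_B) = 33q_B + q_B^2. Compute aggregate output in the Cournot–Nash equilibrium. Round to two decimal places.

Apex's profit: π_A = (294 - 1.5Q)q_A - (108q_A + 3q_A²). Setting ∂π_A/∂q_A = 0: 186 - 9q_A - (3/2)(q_B) = 0.
Bastion's first-order condition: 261 - 5q_B - (3/2)(q_A) = 0.
Rearranging gives the reaction functions q_A = (186 - (3/2)q_B)/9 and q_B = (261 - (3/2)q_A)/5.
Solving the pair: q_A = 718/57, q_B = 920/19.
Total output Q = 718/57 + 920/19 = 61.0175.

61.02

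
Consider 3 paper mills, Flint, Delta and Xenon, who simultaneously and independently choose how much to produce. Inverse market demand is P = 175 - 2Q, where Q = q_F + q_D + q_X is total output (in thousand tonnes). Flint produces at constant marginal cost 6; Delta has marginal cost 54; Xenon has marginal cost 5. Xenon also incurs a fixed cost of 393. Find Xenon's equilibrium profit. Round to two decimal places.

1119.50

Flint's profit: π_F = (175 - 2Q)q_F - (6q_F). Setting ∂π_F/∂q_F = 0: 169 - 4q_F - 2(q_D + q_X) = 0.
Delta's first-order condition: 121 - 4q_D - 2(q_F + q_X) = 0.
Xenon's first-order condition: 170 - 4q_X - 2(q_F + q_D) = 0.
Summing all 3 equations gives 460 − 8Q = 0, hence Q = 115/2.
Back-substituting: q_F = (169 − 115)/2 = 27, q_D = (121 − 115)/2 = 3, q_X = (170 − 115)/2 = 55/2.
Price P = 175 - 2·(115/2) = 60.
Xenon's profit: (60 - 5)·(55/2) - 393 = 1119.5000.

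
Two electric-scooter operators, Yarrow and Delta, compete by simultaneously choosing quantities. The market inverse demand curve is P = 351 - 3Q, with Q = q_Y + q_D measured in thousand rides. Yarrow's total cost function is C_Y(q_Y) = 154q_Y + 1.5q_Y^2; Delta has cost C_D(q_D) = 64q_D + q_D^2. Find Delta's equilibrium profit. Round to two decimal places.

Yarrow's profit: π_Y = (351 - 3Q)q_Y - (154q_Y + (3/2)q_Y²). Setting ∂π_Y/∂q_Y = 0: 197 - 9q_Y - 3(q_D) = 0.
Delta's profit: π_D = (351 - 3Q)q_D - (64q_D + q_D²). Setting ∂π_D/∂q_D = 0: 287 - 8q_D - 3(q_Y) = 0.
Best responses: q_Y = (197 - 3q_D)/9, q_D = (287 - 3q_Y)/8.
Solving the pair: q_Y = 715/63, q_D = 664/21.
Price P = 351 - 3·42.9683 = 222.0952.
Delta's profit: 222.0952·(664/21) - 64·(664/21) - (664/21)² = 3999.0567.

3999.06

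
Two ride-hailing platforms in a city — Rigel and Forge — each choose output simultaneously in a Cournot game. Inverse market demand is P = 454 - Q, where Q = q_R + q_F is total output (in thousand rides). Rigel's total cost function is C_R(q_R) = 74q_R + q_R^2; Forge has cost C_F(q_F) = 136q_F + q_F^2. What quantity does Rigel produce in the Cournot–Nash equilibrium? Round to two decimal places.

80.13

Rigel's profit: π_R = (454 - Q)q_R - (74q_R + q_R²). Setting ∂π_R/∂q_R = 0: 380 - 4q_R - (q_F) = 0.
Forge's profit: π_F = (454 - Q)q_F - (136q_F + q_F²). Setting ∂π_F/∂q_F = 0: 318 - 4q_F - (q_R) = 0.
So q_R = (380 - q_F)/4 and q_F = (318 - q_R)/4.
Substituting one into the other gives q_R = 1202/15 and q_F = 892/15.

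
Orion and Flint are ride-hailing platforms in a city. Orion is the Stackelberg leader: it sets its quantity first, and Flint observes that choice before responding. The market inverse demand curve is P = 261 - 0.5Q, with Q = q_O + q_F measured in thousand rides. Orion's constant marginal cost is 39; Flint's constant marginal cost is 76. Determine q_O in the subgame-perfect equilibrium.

The follower Flint best-responds to any q_O: π_F = (261 - 0.5Q)q_F - 76q_F.
Follower FOC: 185 - (1/2)q_O - q_F = 0, so q_F(q_O) = (185 - (1/2)q_O).
The leader anticipates this reaction. Substituting into P = 261 - 0.5Q gives P = 337/2 - (1/4)q_O, so π_O = (337/2 - (1/4)q_O)q_O - 39q_O.
Maximising: ∂π_O/∂q_O = 259/2 - (1/2)q_O = 0, giving q_O = 259.
Then q_F = (185 - (1/2)·259) = 111/2.

259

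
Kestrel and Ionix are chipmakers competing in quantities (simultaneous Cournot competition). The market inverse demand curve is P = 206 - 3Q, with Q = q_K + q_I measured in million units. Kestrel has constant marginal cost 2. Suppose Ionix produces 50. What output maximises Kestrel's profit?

9

With the rival's output fixed at 50, Kestrel's profit is π_K = (206 - 3·50 - 3q_K)q_K - (2q_K) = (56 - 3q_K)q_K - (2q_K).
∂π_K/∂q_K = 54 - 6q_K = 0, so q_K = 9.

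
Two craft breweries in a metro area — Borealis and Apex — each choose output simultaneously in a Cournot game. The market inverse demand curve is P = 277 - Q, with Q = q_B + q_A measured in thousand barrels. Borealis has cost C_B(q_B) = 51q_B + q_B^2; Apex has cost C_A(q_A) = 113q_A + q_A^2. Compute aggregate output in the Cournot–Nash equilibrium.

78

Borealis's profit: π_B = (277 - Q)q_B - (51q_B + q_B²). Setting ∂π_B/∂q_B = 0: 226 - 4q_B - (q_A) = 0.
Apex's profit: π_A = (277 - Q)q_A - (113q_A + q_A²). Setting ∂π_A/∂q_A = 0: 164 - 4q_A - (q_B) = 0.
Best responses: q_B = (226 - q_A)/4, q_A = (164 - q_B)/4.
Substituting one into the other gives q_B = 148/3 and q_A = 86/3.
Total output Q = 148/3 + 86/3 = 78.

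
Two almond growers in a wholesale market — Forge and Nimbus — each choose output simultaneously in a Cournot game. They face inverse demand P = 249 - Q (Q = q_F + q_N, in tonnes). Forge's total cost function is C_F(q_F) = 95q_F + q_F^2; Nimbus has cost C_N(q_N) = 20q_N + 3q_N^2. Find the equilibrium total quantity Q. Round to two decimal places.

Forge's profit: π_F = (249 - Q)q_F - (95q_F + q_F²). Setting ∂π_F/∂q_F = 0: 154 - 4q_F - (q_N) = 0.
Nimbus's profit: π_N = (249 - Q)q_N - (20q_N + 3q_N²). Setting ∂π_N/∂q_N = 0: 229 - 8q_N - (q_F) = 0.
Rearranging gives the reaction functions q_F = (154 - q_N)/4 and q_N = (229 - q_F)/8.
Solving the pair: q_F = 1003/31, q_N = 762/31.
Total output Q = 1003/31 + 762/31 = 1765/31.

56.94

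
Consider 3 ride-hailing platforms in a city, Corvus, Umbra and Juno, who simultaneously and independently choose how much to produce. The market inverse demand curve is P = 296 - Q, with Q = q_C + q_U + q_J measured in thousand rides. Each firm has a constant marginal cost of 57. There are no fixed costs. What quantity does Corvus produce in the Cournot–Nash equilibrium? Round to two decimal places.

A representative firm's profit is π_i = q_i(296 - Q) - 57q_i.
Setting ∂π_i/∂q_i = 0 with rivals' quantities fixed: 239 - 2q_i - Σ_{j≠i} q_j = 0.
With identical firms every q_j equals q_i, so Σ_{j≠i} q_j = 2q_i and 239 = 4q_i, giving q_i = 239/4.

59.75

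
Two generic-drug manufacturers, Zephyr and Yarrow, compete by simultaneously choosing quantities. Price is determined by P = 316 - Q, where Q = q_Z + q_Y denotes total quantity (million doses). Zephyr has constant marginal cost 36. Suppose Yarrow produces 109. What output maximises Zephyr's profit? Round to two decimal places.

85.50

With the rival's output fixed at 109, Zephyr's profit is π_Z = (316 - 109 - q_Z)q_Z - (36q_Z) = (207 - q_Z)q_Z - (36q_Z).
∂π_Z/∂q_Z = 171 - 2q_Z = 0, so q_Z = 171/2.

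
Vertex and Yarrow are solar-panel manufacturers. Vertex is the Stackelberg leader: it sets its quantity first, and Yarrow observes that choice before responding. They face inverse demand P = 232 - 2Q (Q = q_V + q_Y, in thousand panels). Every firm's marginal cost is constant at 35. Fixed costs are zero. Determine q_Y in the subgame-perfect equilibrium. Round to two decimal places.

Solve by backward induction. Given q_V, the follower Yarrow maximises π_Y = (232 - 2q_V - 2q_Y)q_Y - 35q_Y.
Setting the follower's marginal profit to zero, 197 - 2q_V - 4q_Y = 0, i.e. q_Y = (197 - 2q_V)/4.
The leader anticipates this reaction. Substituting into P = 232 - 2Q gives P = 267/2 - q_V, so π_V = (267/2 - q_V)q_V - 35q_V.
The leader's first-order condition 197/2 - 2q_V = 0 yields q_V = 197/4.
Then q_Y = (197 - 2·(197/4))/4 = 197/8.

24.63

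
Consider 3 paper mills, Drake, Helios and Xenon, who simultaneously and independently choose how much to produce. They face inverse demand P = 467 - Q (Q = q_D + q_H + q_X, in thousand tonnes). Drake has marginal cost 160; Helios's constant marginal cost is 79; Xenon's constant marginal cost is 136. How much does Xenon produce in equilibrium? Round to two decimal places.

74.50

Drake's profit: π_D = (467 - Q)q_D - (160q_D). Setting ∂π_D/∂q_D = 0: 307 - 2q_D - (q_H + q_X) = 0.
Helios's profit: π_H = (467 - Q)q_H - (79q_H). Setting ∂π_H/∂q_H = 0: 388 - 2q_H - (q_D + q_X) = 0.
Xenon's profit: π_X = (467 - Q)q_X - (136q_X). Setting ∂π_X/∂q_X = 0: 331 - 2q_X - (q_D + q_H) = 0.
Adding the 3 first-order conditions: 1026 − 4Q = 0, so Q = 513/2.
Back-substituting: q_D = (307 − 513/2) = 101/2, q_H = (388 − 513/2) = 263/2, q_X = (331 − 513/2) = 149/2.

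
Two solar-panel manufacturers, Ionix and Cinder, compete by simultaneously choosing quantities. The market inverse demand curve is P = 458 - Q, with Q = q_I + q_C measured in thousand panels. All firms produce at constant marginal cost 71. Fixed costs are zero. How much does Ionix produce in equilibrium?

A representative firm's profit is π_i = q_i(458 - Q) - 71q_i.
First-order condition (treating rivals' output as given): 387 - 2q_i - q_j = 0.
By symmetry each firm produces the same amount; substituting q_j = q_i yields q_i = 387/3 = 129.

129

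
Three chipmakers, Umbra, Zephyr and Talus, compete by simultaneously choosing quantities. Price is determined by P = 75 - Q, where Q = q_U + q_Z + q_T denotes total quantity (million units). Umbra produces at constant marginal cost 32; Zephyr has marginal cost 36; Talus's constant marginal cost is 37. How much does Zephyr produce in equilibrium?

9

Umbra's profit: π_U = (75 - Q)q_U - (32q_U). Setting ∂π_U/∂q_U = 0: 43 - 2q_U - (q_Z + q_T) = 0.
Zephyr's profit: π_Z = (75 - Q)q_Z - (36q_Z). Setting ∂π_Z/∂q_Z = 0: 39 - 2q_Z - (q_U + q_T) = 0.
Talus's first-order condition: 38 - 2q_T - (q_U + q_Z) = 0.
Adding the 3 first-order conditions: 120 − 4Q = 0, so Q = 30.
Back-substituting: q_U = (43 − 30) = 13, q_Z = (39 − 30) = 9, q_T = (38 − 30) = 8.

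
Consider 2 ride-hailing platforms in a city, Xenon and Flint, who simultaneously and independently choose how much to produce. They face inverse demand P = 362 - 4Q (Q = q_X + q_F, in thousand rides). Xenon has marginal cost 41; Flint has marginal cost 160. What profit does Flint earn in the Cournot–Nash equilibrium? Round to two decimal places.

Xenon's profit: π_X = (362 - 4Q)q_X - (41q_X). Setting ∂π_X/∂q_X = 0: 321 - 8q_X - 4(q_F) = 0.
Flint's first-order condition: 202 - 8q_F - 4(q_X) = 0.
Rearranging gives the reaction functions q_X = (321 - 4q_F)/8 and q_F = (202 - 4q_X)/8.
Substituting one into the other gives q_X = 110/3 and q_F = 83/12.
Price P = 362 - 4·(523/12) = 563/3.
Flint's profit: (563/3 - 160)·(83/12) = 191.3611.

191.36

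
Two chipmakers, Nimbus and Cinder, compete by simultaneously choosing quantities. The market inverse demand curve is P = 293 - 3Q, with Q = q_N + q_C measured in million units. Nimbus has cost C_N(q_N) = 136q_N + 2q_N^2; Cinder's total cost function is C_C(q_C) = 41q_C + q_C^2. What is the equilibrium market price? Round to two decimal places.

Nimbus's profit: π_N = (293 - 3Q)q_N - (136q_N + 2q_N²). Setting ∂π_N/∂q_N = 0: 157 - 10q_N - 3(q_C) = 0.
Cinder's profit: π_C = (293 - 3Q)q_C - (41q_C + q_C²). Setting ∂π_C/∂q_C = 0: 252 - 8q_C - 3(q_N) = 0.
Best responses: q_N = (157 - 3q_C)/10, q_C = (252 - 3q_N)/8.
Substituting one into the other gives q_N = 500/71 and q_C = 28.8592.
Total output Q = 35.9014, so price P = 293 - 3·35.9014 = 185.2958.

185.30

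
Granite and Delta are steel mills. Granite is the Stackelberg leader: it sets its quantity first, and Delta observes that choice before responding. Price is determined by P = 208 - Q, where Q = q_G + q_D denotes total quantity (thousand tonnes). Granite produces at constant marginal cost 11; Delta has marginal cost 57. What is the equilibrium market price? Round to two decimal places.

The follower Delta best-responds to any q_G: π_D = (208 - Q)q_D - 57q_D.
∂π_D/∂q_D = 151 - q_G - 2q_D = 0 gives the reaction function q_D = (151 - q_G)/2.
Granite substitutes q_D(q_G) into its own profit: π_G = q_G(208 - q_G - (151 - q_G)/2) - 11q_G = (265/2 - (1/2)q_G)q_G - 11q_G.
Leader FOC: 243/2 - q_G = 0, so q_G = 243/2.
Then q_D = (151 - 243/2)/2 = 59/4.
Total output Q = 545/4, so price P = 208 - 545/4 = 287/4.

71.75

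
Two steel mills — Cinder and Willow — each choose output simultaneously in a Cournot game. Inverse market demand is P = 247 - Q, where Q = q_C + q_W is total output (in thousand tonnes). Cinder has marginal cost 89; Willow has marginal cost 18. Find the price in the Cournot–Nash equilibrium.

Cinder's profit: π_C = (247 - Q)q_C - (89q_C). Setting ∂π_C/∂q_C = 0: 158 - 2q_C - (q_W) = 0.
Willow's profit: π_W = (247 - Q)q_W - (18q_W). Setting ∂π_W/∂q_W = 0: 229 - 2q_W - (q_C) = 0.
Best responses: q_C = (158 - q_W)/2, q_W = (229 - q_C)/2.
Solving the pair: q_C = 29, q_W = 100.
Total output Q = 129, so price P = 247 - 129 = 118.

118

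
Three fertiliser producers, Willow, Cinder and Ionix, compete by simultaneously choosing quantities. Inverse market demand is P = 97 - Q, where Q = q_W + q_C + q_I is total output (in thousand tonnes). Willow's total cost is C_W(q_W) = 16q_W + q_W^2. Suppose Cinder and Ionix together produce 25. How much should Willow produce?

With rivals' combined output fixed at 25, Willow's profit is π_W = (97 - 25 - q_W)q_W - (16q_W + q_W²) = (72 - q_W)q_W - (16q_W + q_W²).
∂π_W/∂q_W = 56 - 4q_W = 0, so q_W = 14.

14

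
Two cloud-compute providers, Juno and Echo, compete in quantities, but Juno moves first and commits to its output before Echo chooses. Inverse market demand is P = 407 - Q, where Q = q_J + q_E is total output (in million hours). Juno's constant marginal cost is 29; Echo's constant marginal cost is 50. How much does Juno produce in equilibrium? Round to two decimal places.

Solve by backward induction. Given q_J, the follower Echo maximises π_E = (407 - q_J - q_E)q_E - 50q_E.
Follower FOC: 357 - q_J - 2q_E = 0, so q_E(q_J) = (357 - q_J)/2.
Juno substitutes q_E(q_J) into its own profit: π_J = q_J(407 - q_J - (357 - q_J)/2) - 29q_J = (457/2 - (1/2)q_J)q_J - 29q_J.
Leader FOC: 399/2 - q_J = 0, so q_J = 399/2.
Then q_E = (357 - 399/2)/2 = 315/4.

199.50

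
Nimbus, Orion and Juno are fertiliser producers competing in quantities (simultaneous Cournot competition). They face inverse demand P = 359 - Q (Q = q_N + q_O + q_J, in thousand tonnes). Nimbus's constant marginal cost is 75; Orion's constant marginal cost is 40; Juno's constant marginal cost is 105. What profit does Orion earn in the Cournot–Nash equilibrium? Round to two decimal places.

10972.56

Nimbus's profit: π_N = (359 - Q)q_N - (75q_N). Setting ∂π_N/∂q_N = 0: 284 - 2q_N - (q_O + q_J) = 0.
Orion's first-order condition: 319 - 2q_O - (q_N + q_J) = 0.
Juno's profit: π_J = (359 - Q)q_J - (105q_J). Setting ∂π_J/∂q_J = 0: 254 - 2q_J - (q_N + q_O) = 0.
Adding the 3 first-order conditions: 857 − 4Q = 0, so Q = 857/4.
Back-substituting: q_N = (284 − 857/4) = 279/4, q_O = (319 − 857/4) = 419/4, q_J = (254 − 857/4) = 159/4.
Price P = 359 - 857/4 = 579/4.
Orion's profit: (579/4 - 40)·(419/4) = 10972.5625.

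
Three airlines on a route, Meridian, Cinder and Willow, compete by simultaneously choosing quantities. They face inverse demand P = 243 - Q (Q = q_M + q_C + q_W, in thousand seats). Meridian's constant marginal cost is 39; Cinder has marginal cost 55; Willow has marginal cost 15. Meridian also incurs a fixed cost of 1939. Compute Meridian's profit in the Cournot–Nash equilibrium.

Meridian's profit: π_M = (243 - Q)q_M - (39q_M). Setting ∂π_M/∂q_M = 0: 204 - 2q_M - (q_C + q_W) = 0.
Cinder's first-order condition: 188 - 2q_C - (q_M + q_W) = 0.
Willow's first-order condition: 228 - 2q_W - (q_M + q_C) = 0.
Summing all 3 equations gives 620 − 4Q = 0, hence Q = 155.
Back-substituting: q_M = (204 − 155) = 49, q_C = (188 − 155) = 33, q_W = (228 − 155) = 73.
Price P = 243 - 155 = 88.
Meridian's profit: (88 - 39)·49 - 1939 = 462.

462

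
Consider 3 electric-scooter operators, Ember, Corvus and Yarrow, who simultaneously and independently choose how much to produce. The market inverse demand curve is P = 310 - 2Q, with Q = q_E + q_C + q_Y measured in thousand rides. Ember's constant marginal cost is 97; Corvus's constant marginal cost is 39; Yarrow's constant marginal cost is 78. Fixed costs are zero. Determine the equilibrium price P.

Ember's profit: π_E = (310 - 2Q)q_E - (97q_E). Setting ∂π_E/∂q_E = 0: 213 - 4q_E - 2(q_C + q_Y) = 0.
Corvus's profit: π_C = (310 - 2Q)q_C - (39q_C). Setting ∂π_C/∂q_C = 0: 271 - 4q_C - 2(q_E + q_Y) = 0.
Yarrow's profit: π_Y = (310 - 2Q)q_Y - (78q_Y). Setting ∂π_Y/∂q_Y = 0: 232 - 4q_Y - 2(q_E + q_C) = 0.
Adding the 3 conditions: 716 − 4Q − 4Q = 0, i.e. Q = 179/2.
Back-substituting: q_E = (213 − 179)/2 = 17, q_C = (271 − 179)/2 = 46, q_Y = (232 − 179)/2 = 53/2.
Total output Q = 179/2, so price P = 310 - 2·(179/2) = 131.

131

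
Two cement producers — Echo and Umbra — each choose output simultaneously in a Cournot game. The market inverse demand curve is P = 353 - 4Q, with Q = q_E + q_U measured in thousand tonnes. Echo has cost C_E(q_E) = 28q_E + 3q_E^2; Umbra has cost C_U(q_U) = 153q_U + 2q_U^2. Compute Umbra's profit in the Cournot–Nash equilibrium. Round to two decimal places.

Echo's profit: π_E = (353 - 4Q)q_E - (28q_E + 3q_E²). Setting ∂π_E/∂q_E = 0: 325 - 14q_E - 4(q_U) = 0.
Umbra's profit: π_U = (353 - 4Q)q_U - (153q_U + 2q_U²). Setting ∂π_U/∂q_U = 0: 200 - 12q_U - 4(q_E) = 0.
Rearranging gives the reaction functions q_E = (325 - 4q_U)/14 and q_U = (200 - 4q_E)/12.
Substituting one into the other gives q_E = 775/38 and q_U = 375/38.
Price P = 353 - 4·(575/19) = 231.9474.
Umbra's profit: 231.9474·(375/38) - 153·(375/38) - 2(375/38)² = 584.3144.

584.31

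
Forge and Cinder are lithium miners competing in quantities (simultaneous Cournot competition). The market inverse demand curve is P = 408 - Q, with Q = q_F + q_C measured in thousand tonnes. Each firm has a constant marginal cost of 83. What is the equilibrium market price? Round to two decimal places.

Each firm earns π_i = (408 - Q)q_i - 83q_i.
Setting ∂π_i/∂q_i = 0 with rivals' quantities fixed: 325 - 2q_i - q_j = 0.
With identical firms every q_j equals q_i, so q_j = q_i and 325 = 3q_i, giving q_i = 325/3.
Total output Q = 650/3, so price P = 408 - 650/3 = 574/3.

191.33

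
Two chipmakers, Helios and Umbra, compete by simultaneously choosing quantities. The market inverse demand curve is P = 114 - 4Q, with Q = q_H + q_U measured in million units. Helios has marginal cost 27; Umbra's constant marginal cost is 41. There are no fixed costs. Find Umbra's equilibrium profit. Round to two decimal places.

96.69

Helios's profit: π_H = (114 - 4Q)q_H - (27q_H). Setting ∂π_H/∂q_H = 0: 87 - 8q_H - 4(q_U) = 0.
Umbra's first-order condition: 73 - 8q_U - 4(q_H) = 0.
Best responses: q_H = (87 - 4q_U)/8, q_U = (73 - 4q_H)/8.
Solving the pair: q_H = 101/12, q_U = 59/12.
Price P = 114 - 4·(40/3) = 182/3.
Umbra's profit: (182/3 - 41)·(59/12) = 96.6944.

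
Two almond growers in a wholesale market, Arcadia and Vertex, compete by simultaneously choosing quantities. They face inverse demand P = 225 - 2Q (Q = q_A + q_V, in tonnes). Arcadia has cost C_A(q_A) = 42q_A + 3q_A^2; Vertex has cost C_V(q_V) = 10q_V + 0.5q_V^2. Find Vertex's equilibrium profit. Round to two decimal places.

3760.23

Arcadia's profit: π_A = (225 - 2Q)q_A - (42q_A + 3q_A²). Setting ∂π_A/∂q_A = 0: 183 - 10q_A - 2(q_V) = 0.
Vertex's profit: π_V = (225 - 2Q)q_V - (10q_V + (1/2)q_V²). Setting ∂π_V/∂q_V = 0: 215 - 5q_V - 2(q_A) = 0.
Rearranging gives the reaction functions q_A = (183 - 2q_V)/10 and q_V = (215 - 2q_A)/5.
Solving the pair: q_A = 485/46, q_V = 892/23.
Price P = 225 - 2·49.3261 = 126.3478.
Vertex's profit: 126.3478·(892/23) - 10·(892/23) - (1/2)(892/23)² = 3760.2268.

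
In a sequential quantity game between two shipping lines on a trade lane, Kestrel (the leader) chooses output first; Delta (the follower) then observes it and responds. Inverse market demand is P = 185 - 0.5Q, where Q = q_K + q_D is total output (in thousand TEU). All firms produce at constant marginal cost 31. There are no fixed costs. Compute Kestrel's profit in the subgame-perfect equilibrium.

Solve by backward induction. Given q_K, the follower Delta maximises π_D = (185 - (1/2)q_K - (1/2)q_D)q_D - 31q_D.
∂π_D/∂q_D = 154 - (1/2)q_K - q_D = 0 gives the reaction function q_D = (154 - (1/2)q_K).
The leader anticipates this reaction. Substituting into P = 185 - 0.5Q gives P = 108 - (1/4)q_K, so π_K = (108 - (1/4)q_K)q_K - 31q_K.
Leader FOC: 77 - (1/2)q_K = 0, so q_K = 154.
Then q_D = (154 - (1/2)·154) = 77.
Price P = 185 - (1/2)·231 = 139/2.
Kestrel's profit: (139/2 - 31)·154 = 5929.

5929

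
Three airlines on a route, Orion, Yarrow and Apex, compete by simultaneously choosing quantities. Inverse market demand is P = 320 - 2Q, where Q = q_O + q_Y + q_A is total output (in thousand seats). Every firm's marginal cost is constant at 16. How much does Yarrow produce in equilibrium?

A representative firm's profit is π_i = q_i(320 - 2Q) - 16q_i.
First-order condition (treating rivals' output as given): 304 - 4q_i - 2·Σ_{j≠i} q_j = 0.
By symmetry each firm produces the same amount; substituting Σ_{j≠i} q_j = 2q_i yields q_i = 304/8 = 38.

38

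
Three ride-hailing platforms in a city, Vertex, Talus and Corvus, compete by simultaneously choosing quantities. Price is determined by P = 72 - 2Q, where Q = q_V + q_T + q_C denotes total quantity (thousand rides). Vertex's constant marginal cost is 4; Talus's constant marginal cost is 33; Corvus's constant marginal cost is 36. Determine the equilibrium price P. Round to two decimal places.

Vertex's profit: π_V = (72 - 2Q)q_V - (4q_V). Setting ∂π_V/∂q_V = 0: 68 - 4q_V - 2(q_T + q_C) = 0.
Talus's profit: π_T = (72 - 2Q)q_T - (33q_T). Setting ∂π_T/∂q_T = 0: 39 - 4q_T - 2(q_V + q_C) = 0.
Corvus's first-order condition: 36 - 4q_C - 2(q_V + q_T) = 0.
Adding the 3 first-order conditions: 143 − 8Q = 0, so Q = 143/8.
Back-substituting: q_V = (68 − 143/4)/2 = 129/8, q_T = (39 − 143/4)/2 = 13/8, q_C = (36 − 143/4)/2 = 1/8.
Total output Q = 143/8, so price P = 72 - 2·(143/8) = 145/4.

36.25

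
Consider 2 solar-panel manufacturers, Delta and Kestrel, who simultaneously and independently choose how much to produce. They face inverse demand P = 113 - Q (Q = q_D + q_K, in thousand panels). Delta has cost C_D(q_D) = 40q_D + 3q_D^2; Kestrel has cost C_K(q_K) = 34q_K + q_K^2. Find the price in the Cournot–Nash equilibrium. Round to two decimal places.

Delta's profit: π_D = (113 - Q)q_D - (40q_D + 3q_D²). Setting ∂π_D/∂q_D = 0: 73 - 8q_D - (q_K) = 0.
Kestrel's profit: π_K = (113 - Q)q_K - (34q_K + q_K²). Setting ∂π_K/∂q_K = 0: 79 - 4q_K - (q_D) = 0.
Rearranging gives the reaction functions q_D = (73 - q_K)/8 and q_K = (79 - q_D)/4.
Solving the pair: q_D = 213/31, q_K = 559/31.
Total output Q = 772/31, so price P = 113 - 772/31 = 88.0968.

88.10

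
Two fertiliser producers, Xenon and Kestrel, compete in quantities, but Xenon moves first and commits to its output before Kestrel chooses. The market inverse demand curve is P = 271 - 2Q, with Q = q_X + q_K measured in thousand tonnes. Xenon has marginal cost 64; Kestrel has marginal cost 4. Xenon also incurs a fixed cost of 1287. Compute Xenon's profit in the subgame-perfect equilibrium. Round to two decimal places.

63.56

Solve by backward induction. Given q_X, the follower Kestrel maximises π_K = (271 - 2q_X - 2q_K)q_K - 4q_K.
Setting the follower's marginal profit to zero, 267 - 2q_X - 4q_K = 0, i.e. q_K = (267 - 2q_X)/4.
Xenon substitutes q_K(q_X) into its own profit: π_X = q_X(271 - 2q_X - (267 - 2q_X)/2) - 64q_X = (275/2 - q_X)q_X - 64q_X.
Maximising: ∂π_X/∂q_X = 147/2 - 2q_X = 0, giving q_X = 147/4.
Then q_K = (267 - 2·(147/4))/4 = 387/8.
Price P = 271 - 2·(681/8) = 403/4.
Xenon's profit: (403/4 - 64)·(147/4) - 1287 = 1017/16.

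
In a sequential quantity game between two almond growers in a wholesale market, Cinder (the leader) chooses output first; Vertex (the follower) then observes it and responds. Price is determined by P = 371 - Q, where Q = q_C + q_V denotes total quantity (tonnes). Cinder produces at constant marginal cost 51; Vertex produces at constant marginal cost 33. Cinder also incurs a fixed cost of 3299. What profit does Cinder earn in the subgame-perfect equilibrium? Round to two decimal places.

The follower Vertex best-responds to any q_C: π_V = (371 - Q)q_V - 33q_V.
Follower FOC: 338 - q_C - 2q_V = 0, so q_V(q_C) = (338 - q_C)/2.
The leader anticipates this reaction. Substituting into P = 371 - Q gives P = 202 - (1/2)q_C, so π_C = (202 - (1/2)q_C)q_C - 51q_C.
Maximising: ∂π_C/∂q_C = 151 - q_C = 0, giving q_C = 151.
Then q_V = (338 - 151)/2 = 187/2.
Price P = 371 - 489/2 = 253/2.
Cinder's profit: (253/2 - 51)·151 - 3299 = 8101.5000.

8101.50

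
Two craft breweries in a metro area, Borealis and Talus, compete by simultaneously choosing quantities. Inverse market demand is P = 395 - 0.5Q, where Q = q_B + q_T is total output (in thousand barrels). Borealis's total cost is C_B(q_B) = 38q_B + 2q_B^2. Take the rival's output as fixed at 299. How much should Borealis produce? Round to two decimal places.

With the rival's output fixed at 299, Borealis's profit is π_B = (395 - (1/2)·299 - (1/2)q_B)q_B - (38q_B + 2q_B²) = (491/2 - (1/2)q_B)q_B - (38q_B + 2q_B²).
∂π_B/∂q_B = 415/2 - 5q_B = 0, so q_B = 83/2.

41.50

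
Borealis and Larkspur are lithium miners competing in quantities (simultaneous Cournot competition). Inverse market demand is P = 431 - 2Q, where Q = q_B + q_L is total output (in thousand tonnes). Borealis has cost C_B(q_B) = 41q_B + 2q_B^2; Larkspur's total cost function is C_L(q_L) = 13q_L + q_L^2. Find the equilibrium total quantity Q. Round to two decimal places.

92.45

Borealis's profit: π_B = (431 - 2Q)q_B - (41q_B + 2q_B²). Setting ∂π_B/∂q_B = 0: 390 - 8q_B - 2(q_L) = 0.
Larkspur's profit: π_L = (431 - 2Q)q_L - (13q_L + q_L²). Setting ∂π_L/∂q_L = 0: 418 - 6q_L - 2(q_B) = 0.
Best responses: q_B = (390 - 2q_L)/8, q_L = (418 - 2q_B)/6.
Solving the pair: q_B = 376/11, q_L = 641/11.
Total output Q = 376/11 + 641/11 = 1017/11.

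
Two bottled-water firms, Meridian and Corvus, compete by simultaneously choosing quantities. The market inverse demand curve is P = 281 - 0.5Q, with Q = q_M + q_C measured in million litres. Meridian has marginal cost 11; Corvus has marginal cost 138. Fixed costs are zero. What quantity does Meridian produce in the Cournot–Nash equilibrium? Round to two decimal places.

Meridian's profit: π_M = (281 - 0.5Q)q_M - (11q_M). Setting ∂π_M/∂q_M = 0: 270 - q_M - (1/2)(q_C) = 0.
Corvus's profit: π_C = (281 - 0.5Q)q_C - (138q_C). Setting ∂π_C/∂q_C = 0: 143 - q_C - (1/2)(q_M) = 0.
Best responses: q_M = (270 - (1/2)q_C), q_C = (143 - (1/2)q_M).
Solving the pair: q_M = 794/3, q_C = 32/3.

264.67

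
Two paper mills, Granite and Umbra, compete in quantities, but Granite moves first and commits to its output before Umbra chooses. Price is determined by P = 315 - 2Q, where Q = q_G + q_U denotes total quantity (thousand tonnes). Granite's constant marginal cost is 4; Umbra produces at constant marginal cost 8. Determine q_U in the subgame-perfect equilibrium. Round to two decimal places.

Solve by backward induction. Given q_G, the follower Umbra maximises π_U = (315 - 2q_G - 2q_U)q_U - 8q_U.
∂π_U/∂q_U = 307 - 2q_G - 4q_U = 0 gives the reaction function q_U = (307 - 2q_G)/4.
Granite substitutes q_U(q_G) into its own profit: π_G = q_G(315 - 2q_G - (307 - 2q_G)/2) - 4q_G = (323/2 - q_G)q_G - 4q_G.
Maximising: ∂π_G/∂q_G = 315/2 - 2q_G = 0, giving q_G = 315/4.
Then q_U = (307 - 2·(315/4))/4 = 299/8.

37.38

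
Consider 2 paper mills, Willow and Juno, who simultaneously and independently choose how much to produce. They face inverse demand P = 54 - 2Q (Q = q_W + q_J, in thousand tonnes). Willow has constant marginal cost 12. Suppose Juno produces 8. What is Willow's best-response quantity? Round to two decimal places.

With the rival's output fixed at 8, Willow's profit is π_W = (54 - 2·8 - 2q_W)q_W - (12q_W) = (38 - 2q_W)q_W - (12q_W).
∂π_W/∂q_W = 26 - 4q_W = 0, so q_W = 13/2.

6.50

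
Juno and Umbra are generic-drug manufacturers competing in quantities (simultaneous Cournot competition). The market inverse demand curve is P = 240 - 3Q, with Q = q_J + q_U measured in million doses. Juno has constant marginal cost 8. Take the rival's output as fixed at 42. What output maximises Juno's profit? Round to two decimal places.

With the rival's output fixed at 42, Juno's profit is π_J = (240 - 3·42 - 3q_J)q_J - (8q_J) = (114 - 3q_J)q_J - (8q_J).
∂π_J/∂q_J = 106 - 6q_J = 0, so q_J = 53/3.

17.67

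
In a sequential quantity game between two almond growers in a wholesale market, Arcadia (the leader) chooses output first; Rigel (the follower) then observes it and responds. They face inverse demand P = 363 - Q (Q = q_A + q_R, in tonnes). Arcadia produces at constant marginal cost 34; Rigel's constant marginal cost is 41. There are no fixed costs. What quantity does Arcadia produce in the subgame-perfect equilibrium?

168

Solve by backward induction. Given q_A, the follower Rigel maximises π_R = (363 - q_A - q_R)q_R - 41q_R.
Follower FOC: 322 - q_A - 2q_R = 0, so q_R(q_A) = (322 - q_A)/2.
Arcadia substitutes q_R(q_A) into its own profit: π_A = q_A(363 - q_A - (322 - q_A)/2) - 34q_A = (202 - (1/2)q_A)q_A - 34q_A.
Maximising: ∂π_A/∂q_A = 168 - q_A = 0, giving q_A = 168.
Then q_R = (322 - 168)/2 = 77.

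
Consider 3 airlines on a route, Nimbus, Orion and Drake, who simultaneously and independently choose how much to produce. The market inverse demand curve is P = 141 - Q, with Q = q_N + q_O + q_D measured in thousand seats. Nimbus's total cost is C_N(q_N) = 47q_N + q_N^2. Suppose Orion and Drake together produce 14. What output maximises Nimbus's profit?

With rivals' combined output fixed at 14, Nimbus's profit is π_N = (141 - 14 - q_N)q_N - (47q_N + q_N²) = (127 - q_N)q_N - (47q_N + q_N²).
∂π_N/∂q_N = 80 - 4q_N = 0, so q_N = 20.

20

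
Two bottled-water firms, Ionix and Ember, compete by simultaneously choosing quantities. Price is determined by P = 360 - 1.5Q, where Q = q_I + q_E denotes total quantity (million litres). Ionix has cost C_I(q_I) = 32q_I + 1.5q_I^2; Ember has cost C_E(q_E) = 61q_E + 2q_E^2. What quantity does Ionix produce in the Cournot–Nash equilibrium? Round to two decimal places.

46.48

Ionix's profit: π_I = (360 - 1.5Q)q_I - (32q_I + (3/2)q_I²). Setting ∂π_I/∂q_I = 0: 328 - 6q_I - (3/2)(q_E) = 0.
Ember's profit: π_E = (360 - 1.5Q)q_E - (61q_E + 2q_E²). Setting ∂π_E/∂q_E = 0: 299 - 7q_E - (3/2)(q_I) = 0.
So q_I = (328 - (3/2)q_E)/6 and q_E = (299 - (3/2)q_I)/7.
Solving the pair: q_I = 46.4780, q_E = 1736/53.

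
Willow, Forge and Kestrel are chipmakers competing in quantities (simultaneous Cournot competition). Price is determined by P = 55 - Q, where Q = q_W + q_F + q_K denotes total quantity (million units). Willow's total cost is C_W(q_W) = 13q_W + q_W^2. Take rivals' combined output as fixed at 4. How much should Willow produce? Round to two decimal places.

With rivals' combined output fixed at 4, Willow's profit is π_W = (55 - 4 - q_W)q_W - (13q_W + q_W²) = (51 - q_W)q_W - (13q_W + q_W²).
∂π_W/∂q_W = 38 - 4q_W = 0, so q_W = 19/2.

9.50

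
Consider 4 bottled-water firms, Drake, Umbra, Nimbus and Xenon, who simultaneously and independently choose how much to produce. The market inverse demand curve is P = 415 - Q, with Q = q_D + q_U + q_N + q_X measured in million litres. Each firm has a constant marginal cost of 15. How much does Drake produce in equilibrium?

Each firm earns π_i = (415 - Q)q_i - 15q_i.
First-order condition (treating rivals' output as given): 400 - 2q_i - Σ_{j≠i} q_j = 0.
With identical firms every q_j equals q_i, so Σ_{j≠i} q_j = 3q_i and 400 = 5q_i, giving q_i = 80.

80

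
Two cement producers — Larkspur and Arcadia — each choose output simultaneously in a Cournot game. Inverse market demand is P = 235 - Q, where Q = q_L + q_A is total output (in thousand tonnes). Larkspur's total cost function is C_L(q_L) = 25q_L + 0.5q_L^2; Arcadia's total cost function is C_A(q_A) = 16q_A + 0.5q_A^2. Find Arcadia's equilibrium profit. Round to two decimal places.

4683.02

Larkspur's profit: π_L = (235 - Q)q_L - (25q_L + (1/2)q_L²). Setting ∂π_L/∂q_L = 0: 210 - 3q_L - (q_A) = 0.
Arcadia's first-order condition: 219 - 3q_A - (q_L) = 0.
So q_L = (210 - q_A)/3 and q_A = (219 - q_L)/3.
Solving the pair: q_L = 411/8, q_A = 447/8.
Price P = 235 - 429/4 = 511/4.
Arcadia's profit: (511/4)·(447/8) - 16·(447/8) - (1/2)(447/8)² = 4683.0234.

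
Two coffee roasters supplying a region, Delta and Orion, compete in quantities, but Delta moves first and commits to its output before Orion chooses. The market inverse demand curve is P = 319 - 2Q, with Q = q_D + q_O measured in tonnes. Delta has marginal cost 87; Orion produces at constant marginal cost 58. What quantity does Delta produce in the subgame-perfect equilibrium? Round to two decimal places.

50.75

Solve by backward induction. Given q_D, the follower Orion maximises π_O = (319 - 2q_D - 2q_O)q_O - 58q_O.
∂π_O/∂q_O = 261 - 2q_D - 4q_O = 0 gives the reaction function q_O = (261 - 2q_D)/4.
The leader anticipates this reaction. Substituting into P = 319 - 2Q gives P = 377/2 - q_D, so π_D = (377/2 - q_D)q_D - 87q_D.
Leader FOC: 203/2 - 2q_D = 0, so q_D = 203/4.
Then q_O = (261 - 2·(203/4))/4 = 319/8.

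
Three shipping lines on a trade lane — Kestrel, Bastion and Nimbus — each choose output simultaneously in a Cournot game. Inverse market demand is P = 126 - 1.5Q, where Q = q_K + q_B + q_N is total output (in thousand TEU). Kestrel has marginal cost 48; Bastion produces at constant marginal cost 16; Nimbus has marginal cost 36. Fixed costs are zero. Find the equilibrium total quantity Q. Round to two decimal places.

Kestrel's profit: π_K = (126 - 1.5Q)q_K - (48q_K). Setting ∂π_K/∂q_K = 0: 78 - 3q_K - (3/2)(q_B + q_N) = 0.
Bastion's profit: π_B = (126 - 1.5Q)q_B - (16q_B). Setting ∂π_B/∂q_B = 0: 110 - 3q_B - (3/2)(q_K + q_N) = 0.
Nimbus's first-order condition: 90 - 3q_N - (3/2)(q_K + q_B) = 0.
Summing all 3 equations gives 278 − 6Q = 0, hence Q = 139/3.
Back-substituting: q_K = (78 − 139/2)/(3/2) = 17/3, q_B = (110 − 139/2)/(3/2) = 27, q_N = (90 − 139/2)/(3/2) = 41/3.
Total output Q = 17/3 + 27 + 41/3 = 139/3.

46.33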